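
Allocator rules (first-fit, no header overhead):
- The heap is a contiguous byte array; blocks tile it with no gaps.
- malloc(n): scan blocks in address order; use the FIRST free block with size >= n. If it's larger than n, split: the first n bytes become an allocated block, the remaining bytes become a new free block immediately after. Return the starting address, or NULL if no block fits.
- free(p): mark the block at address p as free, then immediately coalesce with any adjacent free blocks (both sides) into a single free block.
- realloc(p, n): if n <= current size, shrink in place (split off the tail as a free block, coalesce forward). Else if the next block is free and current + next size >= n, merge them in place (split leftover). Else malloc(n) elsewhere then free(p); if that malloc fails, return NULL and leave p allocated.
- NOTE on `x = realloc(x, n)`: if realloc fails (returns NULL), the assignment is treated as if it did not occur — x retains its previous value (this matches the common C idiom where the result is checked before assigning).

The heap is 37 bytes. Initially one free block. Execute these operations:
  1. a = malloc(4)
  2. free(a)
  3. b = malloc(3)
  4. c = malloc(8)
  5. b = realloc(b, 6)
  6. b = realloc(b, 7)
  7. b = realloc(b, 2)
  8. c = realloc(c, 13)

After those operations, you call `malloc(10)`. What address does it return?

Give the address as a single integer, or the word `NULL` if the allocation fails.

Op 1: a = malloc(4) -> a = 0; heap: [0-3 ALLOC][4-36 FREE]
Op 2: free(a) -> (freed a); heap: [0-36 FREE]
Op 3: b = malloc(3) -> b = 0; heap: [0-2 ALLOC][3-36 FREE]
Op 4: c = malloc(8) -> c = 3; heap: [0-2 ALLOC][3-10 ALLOC][11-36 FREE]
Op 5: b = realloc(b, 6) -> b = 11; heap: [0-2 FREE][3-10 ALLOC][11-16 ALLOC][17-36 FREE]
Op 6: b = realloc(b, 7) -> b = 11; heap: [0-2 FREE][3-10 ALLOC][11-17 ALLOC][18-36 FREE]
Op 7: b = realloc(b, 2) -> b = 11; heap: [0-2 FREE][3-10 ALLOC][11-12 ALLOC][13-36 FREE]
Op 8: c = realloc(c, 13) -> c = 13; heap: [0-10 FREE][11-12 ALLOC][13-25 ALLOC][26-36 FREE]
malloc(10): first-fit scan over [0-10 FREE][11-12 ALLOC][13-25 ALLOC][26-36 FREE] -> 0

Answer: 0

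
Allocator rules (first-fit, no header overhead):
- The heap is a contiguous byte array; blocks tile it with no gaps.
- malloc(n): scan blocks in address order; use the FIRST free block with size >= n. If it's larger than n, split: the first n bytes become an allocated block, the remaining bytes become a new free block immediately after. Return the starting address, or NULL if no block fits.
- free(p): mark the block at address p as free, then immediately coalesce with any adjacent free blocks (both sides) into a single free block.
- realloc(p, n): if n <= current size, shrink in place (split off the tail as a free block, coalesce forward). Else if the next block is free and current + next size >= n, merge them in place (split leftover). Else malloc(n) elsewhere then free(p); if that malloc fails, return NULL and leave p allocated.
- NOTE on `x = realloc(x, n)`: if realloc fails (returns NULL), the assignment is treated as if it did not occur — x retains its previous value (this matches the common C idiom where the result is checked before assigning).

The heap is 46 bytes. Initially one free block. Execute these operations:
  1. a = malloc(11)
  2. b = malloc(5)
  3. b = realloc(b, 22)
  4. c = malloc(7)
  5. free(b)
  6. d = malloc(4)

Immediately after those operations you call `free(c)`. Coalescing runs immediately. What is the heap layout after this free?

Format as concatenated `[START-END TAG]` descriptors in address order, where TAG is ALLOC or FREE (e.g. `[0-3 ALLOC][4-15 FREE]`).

Op 1: a = malloc(11) -> a = 0; heap: [0-10 ALLOC][11-45 FREE]
Op 2: b = malloc(5) -> b = 11; heap: [0-10 ALLOC][11-15 ALLOC][16-45 FREE]
Op 3: b = realloc(b, 22) -> b = 11; heap: [0-10 ALLOC][11-32 ALLOC][33-45 FREE]
Op 4: c = malloc(7) -> c = 33; heap: [0-10 ALLOC][11-32 ALLOC][33-39 ALLOC][40-45 FREE]
Op 5: free(b) -> (freed b); heap: [0-10 ALLOC][11-32 FREE][33-39 ALLOC][40-45 FREE]
Op 6: d = malloc(4) -> d = 11; heap: [0-10 ALLOC][11-14 ALLOC][15-32 FREE][33-39 ALLOC][40-45 FREE]
free(c): c = 33 -> block [33-39 ALLOC]; mark free, coalesce with adjacent free neighbors -> [0-10 ALLOC][11-14 ALLOC][15-45 FREE]

Answer: [0-10 ALLOC][11-14 ALLOC][15-45 FREE]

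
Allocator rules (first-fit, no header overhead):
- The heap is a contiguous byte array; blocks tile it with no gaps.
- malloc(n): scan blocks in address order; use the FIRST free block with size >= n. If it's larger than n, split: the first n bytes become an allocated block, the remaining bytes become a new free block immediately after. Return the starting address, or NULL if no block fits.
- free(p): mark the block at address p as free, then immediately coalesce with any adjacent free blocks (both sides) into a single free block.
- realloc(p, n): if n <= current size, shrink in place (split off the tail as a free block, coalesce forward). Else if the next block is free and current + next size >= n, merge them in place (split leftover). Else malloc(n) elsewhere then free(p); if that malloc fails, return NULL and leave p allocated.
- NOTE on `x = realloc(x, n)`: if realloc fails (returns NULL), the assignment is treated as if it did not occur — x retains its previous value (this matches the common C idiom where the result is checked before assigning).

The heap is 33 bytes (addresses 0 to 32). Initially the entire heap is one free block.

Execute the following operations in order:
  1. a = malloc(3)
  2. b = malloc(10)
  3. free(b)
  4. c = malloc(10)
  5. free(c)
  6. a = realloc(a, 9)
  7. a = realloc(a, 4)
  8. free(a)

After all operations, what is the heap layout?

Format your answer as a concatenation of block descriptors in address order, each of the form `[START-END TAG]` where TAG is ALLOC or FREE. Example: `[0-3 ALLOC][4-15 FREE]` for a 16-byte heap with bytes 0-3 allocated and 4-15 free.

Op 1: a = malloc(3) -> a = 0; heap: [0-2 ALLOC][3-32 FREE]
Op 2: b = malloc(10) -> b = 3; heap: [0-2 ALLOC][3-12 ALLOC][13-32 FREE]
Op 3: free(b) -> (freed b); heap: [0-2 ALLOC][3-32 FREE]
Op 4: c = malloc(10) -> c = 3; heap: [0-2 ALLOC][3-12 ALLOC][13-32 FREE]
Op 5: free(c) -> (freed c); heap: [0-2 ALLOC][3-32 FREE]
Op 6: a = realloc(a, 9) -> a = 0; heap: [0-8 ALLOC][9-32 FREE]
Op 7: a = realloc(a, 4) -> a = 0; heap: [0-3 ALLOC][4-32 FREE]
Op 8: free(a) -> (freed a); heap: [0-32 FREE]

Answer: [0-32 FREE]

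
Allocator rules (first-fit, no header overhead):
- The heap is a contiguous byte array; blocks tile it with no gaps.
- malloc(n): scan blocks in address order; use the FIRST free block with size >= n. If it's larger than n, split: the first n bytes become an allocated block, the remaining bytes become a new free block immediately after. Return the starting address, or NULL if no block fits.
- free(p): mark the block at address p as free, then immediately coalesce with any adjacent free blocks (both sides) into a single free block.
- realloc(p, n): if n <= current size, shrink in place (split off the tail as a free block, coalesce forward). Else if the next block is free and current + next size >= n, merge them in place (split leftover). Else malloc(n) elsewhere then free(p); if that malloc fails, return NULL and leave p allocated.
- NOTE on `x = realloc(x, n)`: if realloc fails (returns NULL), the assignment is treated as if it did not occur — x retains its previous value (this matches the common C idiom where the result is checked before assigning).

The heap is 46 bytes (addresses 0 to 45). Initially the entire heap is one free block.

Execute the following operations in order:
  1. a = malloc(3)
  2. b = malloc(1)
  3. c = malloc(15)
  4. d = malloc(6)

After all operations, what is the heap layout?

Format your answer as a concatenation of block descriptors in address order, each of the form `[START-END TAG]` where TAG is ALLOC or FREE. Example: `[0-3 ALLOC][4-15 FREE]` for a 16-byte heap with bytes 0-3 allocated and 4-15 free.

Answer: [0-2 ALLOC][3-3 ALLOC][4-18 ALLOC][19-24 ALLOC][25-45 FREE]

Derivation:
Op 1: a = malloc(3) -> a = 0; heap: [0-2 ALLOC][3-45 FREE]
Op 2: b = malloc(1) -> b = 3; heap: [0-2 ALLOC][3-3 ALLOC][4-45 FREE]
Op 3: c = malloc(15) -> c = 4; heap: [0-2 ALLOC][3-3 ALLOC][4-18 ALLOC][19-45 FREE]
Op 4: d = malloc(6) -> d = 19; heap: [0-2 ALLOC][3-3 ALLOC][4-18 ALLOC][19-24 ALLOC][25-45 FREE]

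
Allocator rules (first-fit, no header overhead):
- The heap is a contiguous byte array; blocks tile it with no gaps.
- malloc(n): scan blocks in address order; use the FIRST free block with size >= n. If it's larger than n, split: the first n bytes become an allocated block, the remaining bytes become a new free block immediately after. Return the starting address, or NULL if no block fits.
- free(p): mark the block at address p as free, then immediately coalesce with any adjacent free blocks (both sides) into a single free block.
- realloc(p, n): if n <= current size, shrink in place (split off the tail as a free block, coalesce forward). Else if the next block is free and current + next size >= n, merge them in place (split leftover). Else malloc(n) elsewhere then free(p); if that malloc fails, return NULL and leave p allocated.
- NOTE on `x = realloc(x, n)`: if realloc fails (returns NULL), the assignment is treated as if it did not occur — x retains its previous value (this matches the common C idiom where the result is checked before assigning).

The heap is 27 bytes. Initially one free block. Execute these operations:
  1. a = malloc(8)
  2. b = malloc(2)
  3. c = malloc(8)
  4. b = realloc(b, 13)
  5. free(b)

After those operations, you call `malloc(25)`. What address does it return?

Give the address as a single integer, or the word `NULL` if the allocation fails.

Op 1: a = malloc(8) -> a = 0; heap: [0-7 ALLOC][8-26 FREE]
Op 2: b = malloc(2) -> b = 8; heap: [0-7 ALLOC][8-9 ALLOC][10-26 FREE]
Op 3: c = malloc(8) -> c = 10; heap: [0-7 ALLOC][8-9 ALLOC][10-17 ALLOC][18-26 FREE]
Op 4: b = realloc(b, 13) -> NULL (b unchanged); heap: [0-7 ALLOC][8-9 ALLOC][10-17 ALLOC][18-26 FREE]
Op 5: free(b) -> (freed b); heap: [0-7 ALLOC][8-9 FREE][10-17 ALLOC][18-26 FREE]
malloc(25): first-fit scan over [0-7 ALLOC][8-9 FREE][10-17 ALLOC][18-26 FREE] -> NULL

Answer: NULL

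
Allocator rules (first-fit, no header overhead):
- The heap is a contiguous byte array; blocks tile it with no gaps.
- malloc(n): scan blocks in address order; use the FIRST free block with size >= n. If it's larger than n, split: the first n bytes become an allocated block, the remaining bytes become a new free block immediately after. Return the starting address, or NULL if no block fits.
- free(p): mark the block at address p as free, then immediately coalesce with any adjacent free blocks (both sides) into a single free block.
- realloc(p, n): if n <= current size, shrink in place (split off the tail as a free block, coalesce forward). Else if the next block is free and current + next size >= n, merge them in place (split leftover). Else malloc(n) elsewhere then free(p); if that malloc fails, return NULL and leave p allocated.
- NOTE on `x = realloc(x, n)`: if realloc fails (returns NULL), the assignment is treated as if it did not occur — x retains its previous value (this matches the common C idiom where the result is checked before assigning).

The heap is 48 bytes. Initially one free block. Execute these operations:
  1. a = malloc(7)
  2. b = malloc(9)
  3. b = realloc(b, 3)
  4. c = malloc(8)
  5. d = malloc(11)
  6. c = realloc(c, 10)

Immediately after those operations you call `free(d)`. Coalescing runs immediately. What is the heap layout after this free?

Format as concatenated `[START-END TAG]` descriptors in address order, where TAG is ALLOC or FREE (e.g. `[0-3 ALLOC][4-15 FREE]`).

Op 1: a = malloc(7) -> a = 0; heap: [0-6 ALLOC][7-47 FREE]
Op 2: b = malloc(9) -> b = 7; heap: [0-6 ALLOC][7-15 ALLOC][16-47 FREE]
Op 3: b = realloc(b, 3) -> b = 7; heap: [0-6 ALLOC][7-9 ALLOC][10-47 FREE]
Op 4: c = malloc(8) -> c = 10; heap: [0-6 ALLOC][7-9 ALLOC][10-17 ALLOC][18-47 FREE]
Op 5: d = malloc(11) -> d = 18; heap: [0-6 ALLOC][7-9 ALLOC][10-17 ALLOC][18-28 ALLOC][29-47 FREE]
Op 6: c = realloc(c, 10) -> c = 29; heap: [0-6 ALLOC][7-9 ALLOC][10-17 FREE][18-28 ALLOC][29-38 ALLOC][39-47 FREE]
free(d): d = 18 -> block [18-28 ALLOC]; mark free, coalesce with adjacent free neighbors -> [0-6 ALLOC][7-9 ALLOC][10-28 FREE][29-38 ALLOC][39-47 FREE]

Answer: [0-6 ALLOC][7-9 ALLOC][10-28 FREE][29-38 ALLOC][39-47 FREE]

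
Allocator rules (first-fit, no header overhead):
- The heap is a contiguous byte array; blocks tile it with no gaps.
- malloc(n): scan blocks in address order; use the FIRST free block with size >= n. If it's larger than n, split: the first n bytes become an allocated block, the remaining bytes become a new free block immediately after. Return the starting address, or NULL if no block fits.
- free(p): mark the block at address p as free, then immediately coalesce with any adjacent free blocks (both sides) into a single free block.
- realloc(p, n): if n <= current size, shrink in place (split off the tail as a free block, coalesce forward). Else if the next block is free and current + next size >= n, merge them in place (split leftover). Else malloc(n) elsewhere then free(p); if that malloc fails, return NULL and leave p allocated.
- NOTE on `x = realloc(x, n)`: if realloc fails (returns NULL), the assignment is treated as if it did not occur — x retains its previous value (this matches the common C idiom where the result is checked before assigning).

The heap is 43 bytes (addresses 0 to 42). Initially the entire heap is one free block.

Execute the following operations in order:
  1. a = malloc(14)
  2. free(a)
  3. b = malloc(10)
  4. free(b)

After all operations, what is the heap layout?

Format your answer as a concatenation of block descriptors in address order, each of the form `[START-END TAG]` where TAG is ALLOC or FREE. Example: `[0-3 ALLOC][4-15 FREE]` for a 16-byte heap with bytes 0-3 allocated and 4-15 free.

Op 1: a = malloc(14) -> a = 0; heap: [0-13 ALLOC][14-42 FREE]
Op 2: free(a) -> (freed a); heap: [0-42 FREE]
Op 3: b = malloc(10) -> b = 0; heap: [0-9 ALLOC][10-42 FREE]
Op 4: free(b) -> (freed b); heap: [0-42 FREE]

Answer: [0-42 FREE]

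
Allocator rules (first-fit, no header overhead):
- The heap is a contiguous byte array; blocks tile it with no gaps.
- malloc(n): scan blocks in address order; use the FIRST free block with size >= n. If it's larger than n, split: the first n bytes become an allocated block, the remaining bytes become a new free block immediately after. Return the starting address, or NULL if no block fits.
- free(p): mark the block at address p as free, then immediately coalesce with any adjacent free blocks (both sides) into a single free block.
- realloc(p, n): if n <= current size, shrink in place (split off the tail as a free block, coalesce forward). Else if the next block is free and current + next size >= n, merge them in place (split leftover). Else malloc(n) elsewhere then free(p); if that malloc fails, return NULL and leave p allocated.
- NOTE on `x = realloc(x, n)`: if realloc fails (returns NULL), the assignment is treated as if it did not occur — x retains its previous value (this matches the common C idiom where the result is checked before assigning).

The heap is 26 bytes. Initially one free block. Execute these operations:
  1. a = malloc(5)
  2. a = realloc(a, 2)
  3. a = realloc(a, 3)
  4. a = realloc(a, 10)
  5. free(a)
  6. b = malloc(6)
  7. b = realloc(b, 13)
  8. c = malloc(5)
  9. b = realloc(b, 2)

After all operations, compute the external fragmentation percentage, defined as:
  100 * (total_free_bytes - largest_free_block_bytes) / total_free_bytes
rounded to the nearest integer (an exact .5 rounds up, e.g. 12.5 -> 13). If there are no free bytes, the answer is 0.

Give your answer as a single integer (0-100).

Op 1: a = malloc(5) -> a = 0; heap: [0-4 ALLOC][5-25 FREE]
Op 2: a = realloc(a, 2) -> a = 0; heap: [0-1 ALLOC][2-25 FREE]
Op 3: a = realloc(a, 3) -> a = 0; heap: [0-2 ALLOC][3-25 FREE]
Op 4: a = realloc(a, 10) -> a = 0; heap: [0-9 ALLOC][10-25 FREE]
Op 5: free(a) -> (freed a); heap: [0-25 FREE]
Op 6: b = malloc(6) -> b = 0; heap: [0-5 ALLOC][6-25 FREE]
Op 7: b = realloc(b, 13) -> b = 0; heap: [0-12 ALLOC][13-25 FREE]
Op 8: c = malloc(5) -> c = 13; heap: [0-12 ALLOC][13-17 ALLOC][18-25 FREE]
Op 9: b = realloc(b, 2) -> b = 0; heap: [0-1 ALLOC][2-12 FREE][13-17 ALLOC][18-25 FREE]
Free blocks: [11 8] total_free=19 largest=11 -> 100*(19-11)/19 = 800/19 ≈ 42.105 -> rounds to 42

Answer: 42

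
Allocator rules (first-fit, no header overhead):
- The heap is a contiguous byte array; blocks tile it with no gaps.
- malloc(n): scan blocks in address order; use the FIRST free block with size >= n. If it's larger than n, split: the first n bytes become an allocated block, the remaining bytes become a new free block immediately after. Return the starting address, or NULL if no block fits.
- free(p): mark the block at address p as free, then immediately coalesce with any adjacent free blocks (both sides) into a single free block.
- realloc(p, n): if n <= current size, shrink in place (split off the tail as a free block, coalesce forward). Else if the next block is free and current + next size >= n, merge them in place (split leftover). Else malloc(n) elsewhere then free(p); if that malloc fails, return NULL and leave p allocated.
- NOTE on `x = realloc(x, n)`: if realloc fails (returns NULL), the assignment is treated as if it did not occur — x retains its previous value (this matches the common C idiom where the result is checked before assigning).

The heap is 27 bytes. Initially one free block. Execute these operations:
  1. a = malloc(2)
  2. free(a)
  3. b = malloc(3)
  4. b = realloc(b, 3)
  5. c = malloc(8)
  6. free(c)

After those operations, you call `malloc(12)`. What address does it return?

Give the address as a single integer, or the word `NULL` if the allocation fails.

Answer: 3

Derivation:
Op 1: a = malloc(2) -> a = 0; heap: [0-1 ALLOC][2-26 FREE]
Op 2: free(a) -> (freed a); heap: [0-26 FREE]
Op 3: b = malloc(3) -> b = 0; heap: [0-2 ALLOC][3-26 FREE]
Op 4: b = realloc(b, 3) -> b = 0; heap: [0-2 ALLOC][3-26 FREE]
Op 5: c = malloc(8) -> c = 3; heap: [0-2 ALLOC][3-10 ALLOC][11-26 FREE]
Op 6: free(c) -> (freed c); heap: [0-2 ALLOC][3-26 FREE]
malloc(12): first-fit scan over [0-2 ALLOC][3-26 FREE] -> 3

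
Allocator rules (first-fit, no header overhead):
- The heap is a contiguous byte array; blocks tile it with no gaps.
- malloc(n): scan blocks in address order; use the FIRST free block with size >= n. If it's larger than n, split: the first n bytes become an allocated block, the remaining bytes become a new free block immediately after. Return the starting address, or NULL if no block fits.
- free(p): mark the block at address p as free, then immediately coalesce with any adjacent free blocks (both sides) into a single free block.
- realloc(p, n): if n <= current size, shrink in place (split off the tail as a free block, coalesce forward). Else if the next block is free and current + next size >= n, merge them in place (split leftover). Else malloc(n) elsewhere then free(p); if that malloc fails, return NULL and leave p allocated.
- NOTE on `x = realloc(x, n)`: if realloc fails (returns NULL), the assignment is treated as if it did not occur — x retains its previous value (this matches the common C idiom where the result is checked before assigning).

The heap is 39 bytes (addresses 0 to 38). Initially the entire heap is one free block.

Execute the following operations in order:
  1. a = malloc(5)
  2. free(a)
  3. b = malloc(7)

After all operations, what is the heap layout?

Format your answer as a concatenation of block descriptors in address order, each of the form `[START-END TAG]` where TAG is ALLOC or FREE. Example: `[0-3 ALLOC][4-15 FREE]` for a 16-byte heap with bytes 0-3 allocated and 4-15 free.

Op 1: a = malloc(5) -> a = 0; heap: [0-4 ALLOC][5-38 FREE]
Op 2: free(a) -> (freed a); heap: [0-38 FREE]
Op 3: b = malloc(7) -> b = 0; heap: [0-6 ALLOC][7-38 FREE]

Answer: [0-6 ALLOC][7-38 FREE]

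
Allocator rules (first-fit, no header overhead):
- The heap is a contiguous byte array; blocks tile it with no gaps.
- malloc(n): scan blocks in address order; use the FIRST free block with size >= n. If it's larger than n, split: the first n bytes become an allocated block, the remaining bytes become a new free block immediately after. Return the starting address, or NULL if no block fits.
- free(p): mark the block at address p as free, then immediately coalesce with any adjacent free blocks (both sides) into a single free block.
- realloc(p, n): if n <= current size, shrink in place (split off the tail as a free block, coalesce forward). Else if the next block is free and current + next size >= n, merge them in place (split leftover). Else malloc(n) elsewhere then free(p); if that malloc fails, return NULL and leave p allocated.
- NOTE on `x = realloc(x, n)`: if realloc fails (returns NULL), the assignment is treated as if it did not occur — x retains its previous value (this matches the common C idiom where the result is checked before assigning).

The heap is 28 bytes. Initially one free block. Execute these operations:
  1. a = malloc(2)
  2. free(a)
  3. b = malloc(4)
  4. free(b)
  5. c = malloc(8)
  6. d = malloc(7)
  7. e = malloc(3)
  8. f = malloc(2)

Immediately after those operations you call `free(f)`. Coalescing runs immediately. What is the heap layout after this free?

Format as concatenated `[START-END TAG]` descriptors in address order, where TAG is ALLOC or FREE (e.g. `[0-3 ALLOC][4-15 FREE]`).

Op 1: a = malloc(2) -> a = 0; heap: [0-1 ALLOC][2-27 FREE]
Op 2: free(a) -> (freed a); heap: [0-27 FREE]
Op 3: b = malloc(4) -> b = 0; heap: [0-3 ALLOC][4-27 FREE]
Op 4: free(b) -> (freed b); heap: [0-27 FREE]
Op 5: c = malloc(8) -> c = 0; heap: [0-7 ALLOC][8-27 FREE]
Op 6: d = malloc(7) -> d = 8; heap: [0-7 ALLOC][8-14 ALLOC][15-27 FREE]
Op 7: e = malloc(3) -> e = 15; heap: [0-7 ALLOC][8-14 ALLOC][15-17 ALLOC][18-27 FREE]
Op 8: f = malloc(2) -> f = 18; heap: [0-7 ALLOC][8-14 ALLOC][15-17 ALLOC][18-19 ALLOC][20-27 FREE]
free(f): f = 18 -> block [18-19 ALLOC]; mark free, coalesce with adjacent free neighbors -> [0-7 ALLOC][8-14 ALLOC][15-17 ALLOC][18-27 FREE]

Answer: [0-7 ALLOC][8-14 ALLOC][15-17 ALLOC][18-27 FREE]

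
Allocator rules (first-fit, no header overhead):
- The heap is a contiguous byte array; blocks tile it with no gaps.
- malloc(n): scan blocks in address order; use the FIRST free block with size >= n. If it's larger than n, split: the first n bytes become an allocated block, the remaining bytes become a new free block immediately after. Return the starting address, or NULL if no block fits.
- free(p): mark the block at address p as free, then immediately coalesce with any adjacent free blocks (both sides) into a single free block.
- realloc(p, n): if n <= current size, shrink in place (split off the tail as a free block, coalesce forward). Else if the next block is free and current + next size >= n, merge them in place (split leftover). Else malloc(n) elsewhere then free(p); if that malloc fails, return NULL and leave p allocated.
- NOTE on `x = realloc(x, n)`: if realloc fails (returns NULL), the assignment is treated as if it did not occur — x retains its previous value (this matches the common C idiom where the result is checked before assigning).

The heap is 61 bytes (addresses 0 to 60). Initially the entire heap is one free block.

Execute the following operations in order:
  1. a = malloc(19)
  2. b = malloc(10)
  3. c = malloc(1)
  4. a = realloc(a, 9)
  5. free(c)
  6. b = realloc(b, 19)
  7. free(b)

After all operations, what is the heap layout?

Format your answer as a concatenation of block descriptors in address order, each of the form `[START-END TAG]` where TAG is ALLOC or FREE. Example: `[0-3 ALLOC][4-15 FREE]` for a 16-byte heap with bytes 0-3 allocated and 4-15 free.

Answer: [0-8 ALLOC][9-60 FREE]

Derivation:
Op 1: a = malloc(19) -> a = 0; heap: [0-18 ALLOC][19-60 FREE]
Op 2: b = malloc(10) -> b = 19; heap: [0-18 ALLOC][19-28 ALLOC][29-60 FREE]
Op 3: c = malloc(1) -> c = 29; heap: [0-18 ALLOC][19-28 ALLOC][29-29 ALLOC][30-60 FREE]
Op 4: a = realloc(a, 9) -> a = 0; heap: [0-8 ALLOC][9-18 FREE][19-28 ALLOC][29-29 ALLOC][30-60 FREE]
Op 5: free(c) -> (freed c); heap: [0-8 ALLOC][9-18 FREE][19-28 ALLOC][29-60 FREE]
Op 6: b = realloc(b, 19) -> b = 19; heap: [0-8 ALLOC][9-18 FREE][19-37 ALLOC][38-60 FREE]
Op 7: free(b) -> (freed b); heap: [0-8 ALLOC][9-60 FREE]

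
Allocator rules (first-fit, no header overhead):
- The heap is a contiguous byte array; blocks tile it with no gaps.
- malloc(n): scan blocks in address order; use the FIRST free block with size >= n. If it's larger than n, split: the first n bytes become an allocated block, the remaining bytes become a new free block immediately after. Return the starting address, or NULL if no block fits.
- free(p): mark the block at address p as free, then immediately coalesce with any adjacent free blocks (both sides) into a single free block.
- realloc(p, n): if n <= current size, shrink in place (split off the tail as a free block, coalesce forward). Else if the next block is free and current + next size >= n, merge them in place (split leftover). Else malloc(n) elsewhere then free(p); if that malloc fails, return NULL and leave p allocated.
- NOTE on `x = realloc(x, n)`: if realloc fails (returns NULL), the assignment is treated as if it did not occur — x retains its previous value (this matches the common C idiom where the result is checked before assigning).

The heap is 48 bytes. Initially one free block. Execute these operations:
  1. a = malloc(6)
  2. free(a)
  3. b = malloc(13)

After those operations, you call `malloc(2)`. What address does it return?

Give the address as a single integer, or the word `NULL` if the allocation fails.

Answer: 13

Derivation:
Op 1: a = malloc(6) -> a = 0; heap: [0-5 ALLOC][6-47 FREE]
Op 2: free(a) -> (freed a); heap: [0-47 FREE]
Op 3: b = malloc(13) -> b = 0; heap: [0-12 ALLOC][13-47 FREE]
malloc(2): first-fit scan over [0-12 ALLOC][13-47 FREE] -> 13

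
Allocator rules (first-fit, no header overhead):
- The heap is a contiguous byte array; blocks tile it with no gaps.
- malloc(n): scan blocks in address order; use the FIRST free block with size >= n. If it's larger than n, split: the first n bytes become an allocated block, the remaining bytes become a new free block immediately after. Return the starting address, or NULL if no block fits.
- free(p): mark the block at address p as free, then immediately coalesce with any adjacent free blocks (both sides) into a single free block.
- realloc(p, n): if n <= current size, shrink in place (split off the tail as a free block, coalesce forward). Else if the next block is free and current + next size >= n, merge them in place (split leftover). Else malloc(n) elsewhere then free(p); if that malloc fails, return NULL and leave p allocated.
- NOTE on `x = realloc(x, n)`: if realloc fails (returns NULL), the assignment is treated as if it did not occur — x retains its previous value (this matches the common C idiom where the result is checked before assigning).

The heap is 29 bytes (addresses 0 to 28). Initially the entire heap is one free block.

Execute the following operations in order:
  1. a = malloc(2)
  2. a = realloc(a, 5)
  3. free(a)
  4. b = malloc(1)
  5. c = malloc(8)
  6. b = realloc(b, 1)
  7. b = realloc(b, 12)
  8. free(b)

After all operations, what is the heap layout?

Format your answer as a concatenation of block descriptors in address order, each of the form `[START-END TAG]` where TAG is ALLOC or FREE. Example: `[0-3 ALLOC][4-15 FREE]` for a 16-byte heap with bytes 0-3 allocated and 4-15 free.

Answer: [0-0 FREE][1-8 ALLOC][9-28 FREE]

Derivation:
Op 1: a = malloc(2) -> a = 0; heap: [0-1 ALLOC][2-28 FREE]
Op 2: a = realloc(a, 5) -> a = 0; heap: [0-4 ALLOC][5-28 FREE]
Op 3: free(a) -> (freed a); heap: [0-28 FREE]
Op 4: b = malloc(1) -> b = 0; heap: [0-0 ALLOC][1-28 FREE]
Op 5: c = malloc(8) -> c = 1; heap: [0-0 ALLOC][1-8 ALLOC][9-28 FREE]
Op 6: b = realloc(b, 1) -> b = 0; heap: [0-0 ALLOC][1-8 ALLOC][9-28 FREE]
Op 7: b = realloc(b, 12) -> b = 9; heap: [0-0 FREE][1-8 ALLOC][9-20 ALLOC][21-28 FREE]
Op 8: free(b) -> (freed b); heap: [0-0 FREE][1-8 ALLOC][9-28 FREE]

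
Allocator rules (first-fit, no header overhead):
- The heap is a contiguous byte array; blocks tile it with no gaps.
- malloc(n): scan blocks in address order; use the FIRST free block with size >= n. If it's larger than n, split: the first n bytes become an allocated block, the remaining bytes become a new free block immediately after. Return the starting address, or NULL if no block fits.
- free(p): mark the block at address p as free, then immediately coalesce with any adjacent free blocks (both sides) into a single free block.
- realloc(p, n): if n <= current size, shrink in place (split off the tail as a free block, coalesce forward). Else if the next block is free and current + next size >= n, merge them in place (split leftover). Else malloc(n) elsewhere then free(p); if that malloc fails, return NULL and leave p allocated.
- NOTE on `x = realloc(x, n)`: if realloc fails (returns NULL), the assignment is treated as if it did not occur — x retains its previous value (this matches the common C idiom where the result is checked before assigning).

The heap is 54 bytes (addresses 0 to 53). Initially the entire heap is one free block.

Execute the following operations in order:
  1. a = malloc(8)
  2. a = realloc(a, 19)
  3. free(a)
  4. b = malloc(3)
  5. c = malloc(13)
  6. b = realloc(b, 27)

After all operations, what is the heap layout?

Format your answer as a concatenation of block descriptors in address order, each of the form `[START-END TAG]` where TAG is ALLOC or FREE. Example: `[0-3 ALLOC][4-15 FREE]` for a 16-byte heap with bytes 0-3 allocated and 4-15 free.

Op 1: a = malloc(8) -> a = 0; heap: [0-7 ALLOC][8-53 FREE]
Op 2: a = realloc(a, 19) -> a = 0; heap: [0-18 ALLOC][19-53 FREE]
Op 3: free(a) -> (freed a); heap: [0-53 FREE]
Op 4: b = malloc(3) -> b = 0; heap: [0-2 ALLOC][3-53 FREE]
Op 5: c = malloc(13) -> c = 3; heap: [0-2 ALLOC][3-15 ALLOC][16-53 FREE]
Op 6: b = realloc(b, 27) -> b = 16; heap: [0-2 FREE][3-15 ALLOC][16-42 ALLOC][43-53 FREE]

Answer: [0-2 FREE][3-15 ALLOC][16-42 ALLOC][43-53 FREE]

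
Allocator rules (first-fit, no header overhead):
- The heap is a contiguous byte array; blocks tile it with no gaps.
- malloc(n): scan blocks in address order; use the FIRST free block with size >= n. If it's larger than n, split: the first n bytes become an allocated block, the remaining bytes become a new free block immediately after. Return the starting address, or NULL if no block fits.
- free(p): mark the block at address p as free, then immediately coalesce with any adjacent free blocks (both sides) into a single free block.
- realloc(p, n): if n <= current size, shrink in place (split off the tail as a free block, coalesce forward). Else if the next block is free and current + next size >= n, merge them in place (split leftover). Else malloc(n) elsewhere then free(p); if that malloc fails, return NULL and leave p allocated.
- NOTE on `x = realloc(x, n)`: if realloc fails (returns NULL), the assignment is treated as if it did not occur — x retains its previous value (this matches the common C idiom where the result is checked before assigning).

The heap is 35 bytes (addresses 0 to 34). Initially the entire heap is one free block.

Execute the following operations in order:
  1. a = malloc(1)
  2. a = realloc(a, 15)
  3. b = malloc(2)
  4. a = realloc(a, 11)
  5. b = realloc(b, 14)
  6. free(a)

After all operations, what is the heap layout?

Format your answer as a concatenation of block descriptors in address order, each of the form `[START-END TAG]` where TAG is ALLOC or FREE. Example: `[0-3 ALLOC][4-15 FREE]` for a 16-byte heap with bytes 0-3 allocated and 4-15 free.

Answer: [0-14 FREE][15-28 ALLOC][29-34 FREE]

Derivation:
Op 1: a = malloc(1) -> a = 0; heap: [0-0 ALLOC][1-34 FREE]
Op 2: a = realloc(a, 15) -> a = 0; heap: [0-14 ALLOC][15-34 FREE]
Op 3: b = malloc(2) -> b = 15; heap: [0-14 ALLOC][15-16 ALLOC][17-34 FREE]
Op 4: a = realloc(a, 11) -> a = 0; heap: [0-10 ALLOC][11-14 FREE][15-16 ALLOC][17-34 FREE]
Op 5: b = realloc(b, 14) -> b = 15; heap: [0-10 ALLOC][11-14 FREE][15-28 ALLOC][29-34 FREE]
Op 6: free(a) -> (freed a); heap: [0-14 FREE][15-28 ALLOC][29-34 FREE]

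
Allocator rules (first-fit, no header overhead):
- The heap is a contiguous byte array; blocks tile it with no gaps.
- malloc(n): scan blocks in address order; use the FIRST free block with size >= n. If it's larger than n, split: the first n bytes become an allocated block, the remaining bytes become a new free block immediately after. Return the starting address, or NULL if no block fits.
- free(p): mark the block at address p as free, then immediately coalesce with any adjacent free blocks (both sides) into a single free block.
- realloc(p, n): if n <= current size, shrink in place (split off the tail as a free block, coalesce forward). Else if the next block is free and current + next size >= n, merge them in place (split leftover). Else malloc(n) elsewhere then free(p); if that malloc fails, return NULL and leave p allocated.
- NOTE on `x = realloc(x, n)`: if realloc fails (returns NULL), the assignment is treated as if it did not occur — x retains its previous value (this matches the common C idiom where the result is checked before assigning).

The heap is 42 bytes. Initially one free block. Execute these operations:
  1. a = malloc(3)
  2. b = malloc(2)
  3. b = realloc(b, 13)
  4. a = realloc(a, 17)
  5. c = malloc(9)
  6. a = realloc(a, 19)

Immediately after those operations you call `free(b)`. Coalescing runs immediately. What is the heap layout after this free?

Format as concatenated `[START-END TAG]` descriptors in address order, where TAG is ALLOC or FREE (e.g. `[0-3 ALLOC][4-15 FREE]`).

Op 1: a = malloc(3) -> a = 0; heap: [0-2 ALLOC][3-41 FREE]
Op 2: b = malloc(2) -> b = 3; heap: [0-2 ALLOC][3-4 ALLOC][5-41 FREE]
Op 3: b = realloc(b, 13) -> b = 3; heap: [0-2 ALLOC][3-15 ALLOC][16-41 FREE]
Op 4: a = realloc(a, 17) -> a = 16; heap: [0-2 FREE][3-15 ALLOC][16-32 ALLOC][33-41 FREE]
Op 5: c = malloc(9) -> c = 33; heap: [0-2 FREE][3-15 ALLOC][16-32 ALLOC][33-41 ALLOC]
Op 6: a = realloc(a, 19) -> NULL (a unchanged); heap: [0-2 FREE][3-15 ALLOC][16-32 ALLOC][33-41 ALLOC]
free(b): b = 3 -> block [3-15 ALLOC]; mark free, coalesce with adjacent free neighbors -> [0-15 FREE][16-32 ALLOC][33-41 ALLOC]

Answer: [0-15 FREE][16-32 ALLOC][33-41 ALLOC]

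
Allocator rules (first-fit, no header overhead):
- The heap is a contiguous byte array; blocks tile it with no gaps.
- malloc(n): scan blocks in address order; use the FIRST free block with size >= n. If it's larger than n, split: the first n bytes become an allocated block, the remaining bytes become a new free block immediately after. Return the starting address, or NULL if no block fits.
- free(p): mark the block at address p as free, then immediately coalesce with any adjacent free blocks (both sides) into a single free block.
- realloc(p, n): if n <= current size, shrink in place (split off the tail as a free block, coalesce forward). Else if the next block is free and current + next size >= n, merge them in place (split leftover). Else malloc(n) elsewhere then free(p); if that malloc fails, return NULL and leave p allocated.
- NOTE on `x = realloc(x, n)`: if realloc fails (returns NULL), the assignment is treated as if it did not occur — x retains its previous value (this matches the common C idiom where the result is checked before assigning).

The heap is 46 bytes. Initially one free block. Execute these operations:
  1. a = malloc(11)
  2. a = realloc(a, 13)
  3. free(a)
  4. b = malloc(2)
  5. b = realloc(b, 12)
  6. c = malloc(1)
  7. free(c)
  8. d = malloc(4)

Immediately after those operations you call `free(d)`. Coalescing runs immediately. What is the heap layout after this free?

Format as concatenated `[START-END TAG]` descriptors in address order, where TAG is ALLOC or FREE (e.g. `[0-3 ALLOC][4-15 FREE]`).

Answer: [0-11 ALLOC][12-45 FREE]

Derivation:
Op 1: a = malloc(11) -> a = 0; heap: [0-10 ALLOC][11-45 FREE]
Op 2: a = realloc(a, 13) -> a = 0; heap: [0-12 ALLOC][13-45 FREE]
Op 3: free(a) -> (freed a); heap: [0-45 FREE]
Op 4: b = malloc(2) -> b = 0; heap: [0-1 ALLOC][2-45 FREE]
Op 5: b = realloc(b, 12) -> b = 0; heap: [0-11 ALLOC][12-45 FREE]
Op 6: c = malloc(1) -> c = 12; heap: [0-11 ALLOC][12-12 ALLOC][13-45 FREE]
Op 7: free(c) -> (freed c); heap: [0-11 ALLOC][12-45 FREE]
Op 8: d = malloc(4) -> d = 12; heap: [0-11 ALLOC][12-15 ALLOC][16-45 FREE]
free(d): d = 12 -> block [12-15 ALLOC]; mark free, coalesce with adjacent free neighbors -> [0-11 ALLOC][12-45 FREE]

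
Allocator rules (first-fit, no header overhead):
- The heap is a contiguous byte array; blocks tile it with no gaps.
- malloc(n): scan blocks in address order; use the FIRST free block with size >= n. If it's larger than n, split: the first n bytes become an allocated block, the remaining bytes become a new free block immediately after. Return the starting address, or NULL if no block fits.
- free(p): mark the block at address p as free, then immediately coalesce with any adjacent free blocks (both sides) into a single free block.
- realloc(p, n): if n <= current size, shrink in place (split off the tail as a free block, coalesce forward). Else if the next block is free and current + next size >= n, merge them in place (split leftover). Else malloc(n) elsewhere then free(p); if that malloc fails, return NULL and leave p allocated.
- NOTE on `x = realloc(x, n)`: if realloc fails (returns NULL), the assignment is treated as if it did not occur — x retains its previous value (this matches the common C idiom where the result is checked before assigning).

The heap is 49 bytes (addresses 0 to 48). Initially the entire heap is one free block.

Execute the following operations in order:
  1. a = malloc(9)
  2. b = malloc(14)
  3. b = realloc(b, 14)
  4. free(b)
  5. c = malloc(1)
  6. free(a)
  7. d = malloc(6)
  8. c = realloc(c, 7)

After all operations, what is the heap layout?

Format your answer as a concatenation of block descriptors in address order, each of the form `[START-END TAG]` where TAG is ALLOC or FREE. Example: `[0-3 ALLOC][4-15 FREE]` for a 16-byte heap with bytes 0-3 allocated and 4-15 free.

Answer: [0-5 ALLOC][6-8 FREE][9-15 ALLOC][16-48 FREE]

Derivation:
Op 1: a = malloc(9) -> a = 0; heap: [0-8 ALLOC][9-48 FREE]
Op 2: b = malloc(14) -> b = 9; heap: [0-8 ALLOC][9-22 ALLOC][23-48 FREE]
Op 3: b = realloc(b, 14) -> b = 9; heap: [0-8 ALLOC][9-22 ALLOC][23-48 FREE]
Op 4: free(b) -> (freed b); heap: [0-8 ALLOC][9-48 FREE]
Op 5: c = malloc(1) -> c = 9; heap: [0-8 ALLOC][9-9 ALLOC][10-48 FREE]
Op 6: free(a) -> (freed a); heap: [0-8 FREE][9-9 ALLOC][10-48 FREE]
Op 7: d = malloc(6) -> d = 0; heap: [0-5 ALLOC][6-8 FREE][9-9 ALLOC][10-48 FREE]
Op 8: c = realloc(c, 7) -> c = 9; heap: [0-5 ALLOC][6-8 FREE][9-15 ALLOC][16-48 FREE]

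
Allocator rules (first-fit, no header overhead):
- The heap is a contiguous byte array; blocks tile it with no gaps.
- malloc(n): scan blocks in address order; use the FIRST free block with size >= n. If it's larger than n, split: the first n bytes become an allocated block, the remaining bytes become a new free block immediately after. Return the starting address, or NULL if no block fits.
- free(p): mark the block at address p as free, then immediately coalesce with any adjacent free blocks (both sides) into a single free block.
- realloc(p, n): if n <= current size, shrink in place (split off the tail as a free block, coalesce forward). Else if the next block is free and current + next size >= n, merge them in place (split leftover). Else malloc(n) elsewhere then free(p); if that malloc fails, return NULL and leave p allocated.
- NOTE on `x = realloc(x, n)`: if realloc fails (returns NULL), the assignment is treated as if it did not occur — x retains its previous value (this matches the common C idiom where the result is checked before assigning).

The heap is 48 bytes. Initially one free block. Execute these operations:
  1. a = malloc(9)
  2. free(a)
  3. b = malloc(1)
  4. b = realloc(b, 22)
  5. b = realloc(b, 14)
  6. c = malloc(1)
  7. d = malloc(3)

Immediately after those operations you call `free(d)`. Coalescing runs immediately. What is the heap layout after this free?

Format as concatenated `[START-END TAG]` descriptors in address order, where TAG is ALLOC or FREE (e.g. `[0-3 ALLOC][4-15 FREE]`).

Op 1: a = malloc(9) -> a = 0; heap: [0-8 ALLOC][9-47 FREE]
Op 2: free(a) -> (freed a); heap: [0-47 FREE]
Op 3: b = malloc(1) -> b = 0; heap: [0-0 ALLOC][1-47 FREE]
Op 4: b = realloc(b, 22) -> b = 0; heap: [0-21 ALLOC][22-47 FREE]
Op 5: b = realloc(b, 14) -> b = 0; heap: [0-13 ALLOC][14-47 FREE]
Op 6: c = malloc(1) -> c = 14; heap: [0-13 ALLOC][14-14 ALLOC][15-47 FREE]
Op 7: d = malloc(3) -> d = 15; heap: [0-13 ALLOC][14-14 ALLOC][15-17 ALLOC][18-47 FREE]
free(d): d = 15 -> block [15-17 ALLOC]; mark free, coalesce with adjacent free neighbors -> [0-13 ALLOC][14-14 ALLOC][15-47 FREE]

Answer: [0-13 ALLOC][14-14 ALLOC][15-47 FREE]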